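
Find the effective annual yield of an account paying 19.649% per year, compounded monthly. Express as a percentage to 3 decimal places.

21.519%

One year is 12 periods at 0.0163742 each: (1 + 0.0163742)^12 ≈ 1.215188.
EAR = 1.215188 − 1 ≈ 21.51878%.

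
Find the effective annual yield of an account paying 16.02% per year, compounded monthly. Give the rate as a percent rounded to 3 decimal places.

EAR = (1 + 16.02%/12)^12 − 1 = (1 + 0.01335)^12 − 1.
(1 + 0.01335)^12 ≈ 1.172502, so EAR ≈ 17.25022%.

17.250%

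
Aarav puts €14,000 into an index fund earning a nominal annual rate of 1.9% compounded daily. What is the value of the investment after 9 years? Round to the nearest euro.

Growth factor = (1 + 0.019/365)^3285 ≈ 1.1864854685.
A ≈ 14,000 × 1.1864854685 ≈ 16,610.7966.

€16,611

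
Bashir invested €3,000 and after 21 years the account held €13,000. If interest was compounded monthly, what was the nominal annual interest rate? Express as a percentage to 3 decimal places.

7.003%

The 252-period growth factor is 13,000/3,000 = 4.33333.
r/12 = 4.33333^(1/252) − 1 ≈ 0.00583576, so r ≈ 12·0.00583576 = 7.00291%.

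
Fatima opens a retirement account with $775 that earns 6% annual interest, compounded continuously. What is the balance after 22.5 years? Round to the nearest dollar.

$2,990

A = P·e^(rt) = 775·e^(0.06·22.5) = 775·e^1.35.
e^1.35 ≈ 3.857425531, so A ≈ 2,989.5048.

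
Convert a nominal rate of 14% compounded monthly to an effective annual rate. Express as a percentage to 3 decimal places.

14.934%

EAR = (1 + 14%/12)^12 − 1 = (1 + 0.0116667)^12 − 1.
(1 + 0.0116667)^12 ≈ 1.149342, so EAR ≈ 14.93420%.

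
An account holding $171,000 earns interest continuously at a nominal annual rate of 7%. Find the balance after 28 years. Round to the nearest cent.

$1,213,984.93

A = P·e^(rt) = 171,000·e^(0.07·28) = 171,000·e^1.96.
e^1.96 ≈ 7.099327065157, so A ≈ 1,213,984.9281.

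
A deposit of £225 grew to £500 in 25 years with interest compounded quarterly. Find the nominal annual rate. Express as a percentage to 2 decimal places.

(1 + r/4)^100 = 500/225 = 2.22222.
1 + r/4 = 2.22222^(1/100) ≈ 1.008017, so r/4 ≈ 0.00801704.
r ≈ 4·0.00801704 = 3.20682%.

3.21%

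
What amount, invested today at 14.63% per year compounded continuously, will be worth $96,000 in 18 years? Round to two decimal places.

P = A·e^(−rt) = 96,000·e^(−2.6334).
e^(−2.6334) ≈ 0.071833811609, so P ≈ 6,896.0459.

$6,896.05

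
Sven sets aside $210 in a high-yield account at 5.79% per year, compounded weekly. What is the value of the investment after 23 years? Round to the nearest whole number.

$795

Growth factor = (1 + 0.0579/52)^1196 ≈ 3.78467172.
A ≈ 210 × 3.78467172 ≈ 794.7811.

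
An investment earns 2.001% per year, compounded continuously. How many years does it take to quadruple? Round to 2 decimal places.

e^(0.02001t) = 4, so 0.02001t = ln 4 ≈ 1.3863.
t ≈ 1.3863/0.02001 ≈ 69.2801.

69.28 years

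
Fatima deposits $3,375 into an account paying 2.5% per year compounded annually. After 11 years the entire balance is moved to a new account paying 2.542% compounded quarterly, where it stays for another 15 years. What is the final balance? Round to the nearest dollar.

$6,476

Phase 1: 3,375·(1 + 0.025)^11 ≈ 4,428.2925.
Phase 2: 4,428.2925·(1 + 0.006355)^60 ≈ 6,476.0295.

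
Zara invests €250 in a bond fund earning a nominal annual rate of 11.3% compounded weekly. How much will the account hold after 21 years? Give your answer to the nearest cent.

€2,675.49

Periodic rate = 11.3%/52 = 0.00217308; periods = 52·21 = 1092.
A = 250·(1 + 0.113/52)^1092 ≈ 250·10.70194364 ≈ 2,675.4859.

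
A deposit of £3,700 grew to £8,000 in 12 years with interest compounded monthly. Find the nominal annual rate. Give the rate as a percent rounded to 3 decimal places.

(1 + r/12)^144 = 8,000/3,700 = 2.16216.
1 + r/12 = 2.16216^(1/144) ≈ 1.005369, so r/12 ≈ 0.00536928.
r ≈ 12·0.00536928 = 6.44314%.

6.443%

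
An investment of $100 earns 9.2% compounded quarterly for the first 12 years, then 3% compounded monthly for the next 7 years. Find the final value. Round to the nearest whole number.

After 12 years at 9.2%: 100 × 2.97872505 ≈ 297.8725.
Then 7 years at 3%: 297.8725 × 1.2333548 ≈ 367.3825.

$367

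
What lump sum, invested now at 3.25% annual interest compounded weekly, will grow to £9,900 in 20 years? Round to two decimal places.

Growth factor = (1 + 0.000625)^1040 ≈ 1.915151936.
P = 9,900/1.915151936 ≈ 5,169.3027.

£5,169.30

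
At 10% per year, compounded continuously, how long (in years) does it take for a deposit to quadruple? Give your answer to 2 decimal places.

13.86 years

e^(0.1t) = 4, so 0.1t = ln 4 ≈ 1.3863.
t ≈ 1.3863/0.1 ≈ 13.8629.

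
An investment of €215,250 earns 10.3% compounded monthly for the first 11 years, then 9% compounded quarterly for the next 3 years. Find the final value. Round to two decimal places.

€868,678.11

After 11 years at 10.3%: 215,250 × 3.08998175956 ≈ 665,118.5737.
Then 3 years at 9%: 665,118.5737 × 1.30604998989 ≈ 868,678.1065.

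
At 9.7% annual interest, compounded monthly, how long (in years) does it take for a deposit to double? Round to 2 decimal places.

7.17 years

(1 + 0.00808333)^(12t) = 2.
12t = ln 2 / ln(1 + 0.00808333) ≈ 0.69315/0.00805084 ≈ 86.0963.
t ≈ 7.1747.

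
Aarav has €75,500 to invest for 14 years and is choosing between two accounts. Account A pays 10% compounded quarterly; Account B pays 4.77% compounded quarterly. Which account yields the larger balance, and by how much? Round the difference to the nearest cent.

Account A, by €154,302.18

A: (1 + 0.025)^56 ≈ 3.98599235992, so 75,500 × 3.98599235992 ≈ 300,942.4232.
B: (1 + 0.011925)^56 ≈ 1.94225489872, so 75,500 × 1.94225489872 ≈ 146,640.2449.
Difference ≈ 154,302.1783 in favor of A.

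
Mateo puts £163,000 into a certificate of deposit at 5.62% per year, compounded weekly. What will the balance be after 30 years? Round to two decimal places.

Periodic rate = 5.62%/52 = 0.00108077; periods = 52·30 = 1560.
A = 163,000·(1 + 0.0562/52)^1560 ≈ 163,000·5.3929339421 ≈ 879,048.2326.

£879,048.23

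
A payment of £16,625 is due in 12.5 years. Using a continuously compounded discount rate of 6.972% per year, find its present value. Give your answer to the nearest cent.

£6,954.63

P = A·e^(−rt) = 16,625·e^(−0.8715).
e^(−0.8715) ≈ 0.41832359301, so P ≈ 6,954.6297.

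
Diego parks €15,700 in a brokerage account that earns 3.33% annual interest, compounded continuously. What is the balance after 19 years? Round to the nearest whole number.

€29,558

A = P·e^(rt) = 15,700·e^(0.0333·19) = 15,700·e^0.6327.
e^0.6327 ≈ 1.8826869779, so A ≈ 29,558.1856.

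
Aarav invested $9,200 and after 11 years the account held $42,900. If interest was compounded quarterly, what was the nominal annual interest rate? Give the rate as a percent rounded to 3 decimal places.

14.245%

(1 + r/4)^44 = 42,900/9,200 = 4.66304.
1 + r/4 = 4.66304^(1/44) ≈ 1.035612, so r/4 ≈ 0.0356119.
r ≈ 4·0.0356119 = 14.24476%.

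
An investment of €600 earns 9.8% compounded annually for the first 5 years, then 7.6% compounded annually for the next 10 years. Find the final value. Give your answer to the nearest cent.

€1,991.98

Phase 1: 600·(1 + 0.098)^5 ≈ 957.5533.
Phase 2: 957.5533·(1 + 0.076)^10 ≈ 1,991.9832.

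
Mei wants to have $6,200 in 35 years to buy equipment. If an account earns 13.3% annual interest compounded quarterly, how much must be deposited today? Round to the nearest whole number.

$64

Periodic rate = 13.3%/4 = 0.03325; 140 periods.
P = 6,200/(1 + 0.03325)^140 ≈ 6,200/97.44463956 ≈ 63.6259.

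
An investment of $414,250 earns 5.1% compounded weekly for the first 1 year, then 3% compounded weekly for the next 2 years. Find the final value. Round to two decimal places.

$462,861.26

Phase 1: 414,250·(1 + 0.051/52)^52 ≈ 435,913.8635.
Phase 2: 435,913.8635·(1 + 0.03/52)^104 ≈ 462,861.2634.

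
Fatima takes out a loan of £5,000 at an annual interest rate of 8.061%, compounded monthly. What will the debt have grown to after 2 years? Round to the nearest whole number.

Periodic rate = 8.061%/12 = 0.0067175; periods = 12·2 = 24.
A = 5,000·(1 + 0.0067175)^24 ≈ 5,000·1.174310204 ≈ 5,871.5510.

£5,872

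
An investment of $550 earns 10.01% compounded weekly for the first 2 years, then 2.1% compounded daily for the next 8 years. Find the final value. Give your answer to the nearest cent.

$794.67

Phase 1: 550·(1 + 0.001925)^104 ≈ 671.7766.
Phase 2: 671.7766·(1 + 0.021/365)^2920 ≈ 794.6653.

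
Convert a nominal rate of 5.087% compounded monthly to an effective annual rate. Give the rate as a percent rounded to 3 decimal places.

One year is 12 periods at 0.00423917 each: (1 + 0.00423917)^12 ≈ 1.052073.
EAR = 1.052073 − 1 ≈ 5.20730%.

5.207%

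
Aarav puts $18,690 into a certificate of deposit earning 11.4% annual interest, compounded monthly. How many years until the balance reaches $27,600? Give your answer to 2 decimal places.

We need (1 + 0.0095)^(12t) = 1.4767, so 12t = ln 1.4767 / ln 1.0095 ≈ 41.2290.
t ≈ 41.2290/12 = 3.4358 years.

3.44 years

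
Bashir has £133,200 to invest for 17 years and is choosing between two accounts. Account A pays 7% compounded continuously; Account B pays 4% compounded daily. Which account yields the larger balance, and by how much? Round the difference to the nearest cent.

Account A, by £174,928.50

Account A growth factor: e^(0.07·17) = e^1.19 ≈ 3.28708120738; balance ≈ 437,839.2168.
Account B growth factor: (1 + 0.04/365)^6205 ≈ 1.97380419175; balance ≈ 262,910.7183.
Account A is larger by 174,928.4985.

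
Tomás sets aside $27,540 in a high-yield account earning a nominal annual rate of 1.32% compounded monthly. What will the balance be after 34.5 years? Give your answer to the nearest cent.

Periodic rate = 1.32%/12 = 0.0011; periods = 12·34.5 = 414.
A = 27,540·(1 + 0.0011)^414 ≈ 27,540·1.5764093752 ≈ 43,414.3142.

$43,414.31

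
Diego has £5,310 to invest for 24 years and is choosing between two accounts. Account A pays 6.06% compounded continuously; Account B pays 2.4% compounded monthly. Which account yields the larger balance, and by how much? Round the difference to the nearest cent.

Account A growth factor: e^(0.0606·24) = e^1.4544 ≈ 4.2819135466; balance ≈ 22,736.9609.
Account B growth factor: (1 + 0.002)^288 ≈ 1.777885553; balance ≈ 9,440.5723.
Account A is larger by 13,296.3886.

Account A, by £13,296.39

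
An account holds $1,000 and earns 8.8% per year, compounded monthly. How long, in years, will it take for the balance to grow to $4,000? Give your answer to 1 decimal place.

15.8 years

(1 + 0.00733333)^(12t) = 4,000/1,000 = 4.
12t·ln(1 + 0.00733333) = ln(4); 12t = 1.3863/0.00730658 ≈ 189.7324.
t ≈ 15.8110 years.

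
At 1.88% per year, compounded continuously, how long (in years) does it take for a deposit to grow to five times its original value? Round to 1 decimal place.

e^(0.0188t) = 5, so 0.0188t = ln 5 ≈ 1.6094.
t ≈ 1.6094/0.0188 ≈ 85.6084.

85.6 years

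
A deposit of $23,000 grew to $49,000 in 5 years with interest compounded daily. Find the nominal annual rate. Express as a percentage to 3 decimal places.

15.130%

The 1825-period growth factor is 49,000/23,000 = 2.13043.
r/365 = 2.13043^(1/1825) − 1 ≈ 0.000414511, so r ≈ 365·0.000414511 = 15.12966%.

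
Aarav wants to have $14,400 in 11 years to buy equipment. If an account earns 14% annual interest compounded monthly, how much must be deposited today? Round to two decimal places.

Periodic rate = 14%/12 = 0.0116667; 132 periods.
P = 14,400/(1 + 0.14/12)^132 ≈ 14,400/4.6231945691 ≈ 3,114.7294.

$3,114.73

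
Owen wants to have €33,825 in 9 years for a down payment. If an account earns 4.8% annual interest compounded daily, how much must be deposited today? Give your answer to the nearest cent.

Growth factor = (1 + 0.048/365)^3285 ≈ 1.5402913657.
P = 33,825/1.5402913657 ≈ 21,960.1309.

€21,960.13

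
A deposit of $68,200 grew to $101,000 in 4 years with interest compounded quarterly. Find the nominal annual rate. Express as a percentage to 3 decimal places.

9.938%

(1 + r/4)^16 = 101,000/68,200 = 1.48094.
1 + r/4 = 1.48094^(1/16) ≈ 1.024846, so r/4 ≈ 0.0248459.
r ≈ 4·0.0248459 = 9.93835%.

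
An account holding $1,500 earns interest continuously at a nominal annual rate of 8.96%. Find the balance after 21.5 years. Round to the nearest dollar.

$10,297

A = P·e^(rt) = 1,500·e^(0.0896·21.5) = 1,500·e^1.9264.
e^1.9264 ≈ 6.8647525952, so A ≈ 10,297.1289.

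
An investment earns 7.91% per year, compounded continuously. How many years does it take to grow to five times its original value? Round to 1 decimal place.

e^(0.0791t) = 5, so 0.0791t = ln 5 ≈ 1.6094.
t ≈ 1.6094/0.0791 ≈ 20.3469.

20.3 years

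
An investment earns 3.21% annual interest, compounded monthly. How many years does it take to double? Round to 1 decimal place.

21.6 years

(1 + 0.002675)^(12t) = 2.
12t = ln 2 / ln(1 + 0.002675) ≈ 0.69315/0.00267143 ≈ 259.4669.
t ≈ 21.6222.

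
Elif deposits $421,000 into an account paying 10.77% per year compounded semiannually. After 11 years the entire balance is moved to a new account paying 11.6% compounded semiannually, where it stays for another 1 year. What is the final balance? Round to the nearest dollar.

After 11 years at 10.77%: 421,000 × 3.170542630393 ≈ 1,334,798.4474.
Then 1 years at 11.6%: 1,334,798.4474 × 1.119364 ≈ 1,494,125.3293.

$1,494,125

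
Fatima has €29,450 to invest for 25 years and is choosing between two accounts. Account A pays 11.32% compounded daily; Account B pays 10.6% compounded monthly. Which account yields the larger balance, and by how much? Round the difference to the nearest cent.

Account A, by €86,810.55

Account A growth factor: (1 + 0.1132/365)^9125 ≈ 16.9380275815; balance ≈ 498,824.9123.
Account B growth factor: (1 + 0.106/12)^300 ≈ 13.9903010089; balance ≈ 412,014.3647.
Account A is larger by 86,810.5476.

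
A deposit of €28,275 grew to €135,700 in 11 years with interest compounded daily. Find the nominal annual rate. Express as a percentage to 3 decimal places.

14.262%

(1 + r/365)^4015 = 135,700/28,275 = 4.79929.
1 + r/365 = 4.79929^(1/4015) ≈ 1.000391, so r/365 ≈ 0.000390729.
r ≈ 365·0.000390729 = 14.26159%.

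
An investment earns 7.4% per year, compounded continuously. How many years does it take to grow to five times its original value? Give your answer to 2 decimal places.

e^(0.074t) = 5, so 0.074t = ln 5 ≈ 1.6094.
t ≈ 1.6094/0.074 ≈ 21.7492.

21.75 years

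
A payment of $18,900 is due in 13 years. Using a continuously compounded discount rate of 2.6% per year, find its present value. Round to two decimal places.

$13,479.39

P = A·e^(−rt) = 18,900·e^(−0.338).
e^(−0.338) ≈ 0.7131952879, so P ≈ 13,479.3909.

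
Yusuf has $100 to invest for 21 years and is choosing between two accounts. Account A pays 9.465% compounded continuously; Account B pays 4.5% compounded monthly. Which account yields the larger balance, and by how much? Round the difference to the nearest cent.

Account A growth factor: e^(0.09465·21) = e^1.98765 ≈ 7.29836244; balance ≈ 729.8362.
Account B growth factor: (1 + 0.00375)^252 ≈ 2.56827006; balance ≈ 256.8270.
Account A is larger by 473.0092.

Account A, by $473.01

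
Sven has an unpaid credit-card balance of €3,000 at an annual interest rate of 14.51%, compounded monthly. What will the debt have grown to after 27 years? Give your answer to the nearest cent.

€147,350.74

Growth factor = (1 + 0.1451/12)^324 ≈ 49.1169140602.
A ≈ 3,000 × 49.1169140602 ≈ 147,350.7422.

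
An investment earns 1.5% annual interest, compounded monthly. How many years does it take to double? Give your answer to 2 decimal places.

46.24 years

(1 + 0.00125)^(12t) = 2.
12t = ln 2 / ln(1 + 0.00125) ≈ 0.69315/0.00124922 ≈ 554.8642.
t ≈ 46.2387.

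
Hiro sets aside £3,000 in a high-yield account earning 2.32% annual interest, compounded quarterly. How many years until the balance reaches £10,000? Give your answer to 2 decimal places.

(1 + 0.0058)^(4t) = 10,000/3,000 = 3.3333.
4t·ln(1 + 0.0058) = ln(3.3333); 4t = 1.204/0.00578324 ≈ 208.1829.
t ≈ 52.0457 years.

52.05 years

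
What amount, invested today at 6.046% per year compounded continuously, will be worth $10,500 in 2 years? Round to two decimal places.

P = A·e^(−rt) = 10,500·e^(−0.12092).
e^(−0.12092) ≈ 0.88610484515, so P ≈ 9,304.1009.

$9,304.10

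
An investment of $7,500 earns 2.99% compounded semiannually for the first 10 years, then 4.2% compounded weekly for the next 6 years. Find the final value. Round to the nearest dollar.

$12,982

After 10 years at 2.99%: 7,500 × 1.3455286766 ≈ 10,091.4651.
Then 6 years at 4.2%: 10,091.4651 × 1.2864651785 ≈ 12,982.3184.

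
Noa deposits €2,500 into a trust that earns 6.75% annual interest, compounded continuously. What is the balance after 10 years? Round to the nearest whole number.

A = P·e^(rt) = 2,500·e^(0.0675·10) = 2,500·e^0.675.
e^0.675 ≈ 1.964032976, so A ≈ 4,910.0824.

€4,910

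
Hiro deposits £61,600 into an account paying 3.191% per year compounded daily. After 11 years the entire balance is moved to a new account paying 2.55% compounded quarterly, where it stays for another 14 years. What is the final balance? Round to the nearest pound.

£124,901

After 11 years at 3.191%: 61,600 × 1.42047973688 ≈ 87,501.5518.
Then 14 years at 2.55%: 87,501.5518 × 1.4274175117 ≈ 124,901.2473.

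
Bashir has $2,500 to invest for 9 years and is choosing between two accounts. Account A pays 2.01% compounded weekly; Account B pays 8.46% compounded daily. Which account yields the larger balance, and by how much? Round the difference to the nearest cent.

Account B, by $2,357.07

Account A growth factor: (1 + 0.0201/52)^468 ≈ 1.19825346; balance ≈ 2,995.6337.
Account B growth factor: (1 + 0.0846/365)^3285 ≈ 2.141082998; balance ≈ 5,352.7075.
Account B is larger by 2,357.0738.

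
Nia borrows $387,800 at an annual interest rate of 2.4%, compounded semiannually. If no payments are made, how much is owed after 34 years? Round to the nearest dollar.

Growth factor = (1 + 0.012)^68 ≈ 2.25047840675.
A ≈ 387,800 × 2.25047840675 ≈ 872,735.5261.

$872,736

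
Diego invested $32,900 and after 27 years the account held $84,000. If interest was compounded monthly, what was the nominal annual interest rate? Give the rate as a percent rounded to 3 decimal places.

3.477%

(1 + r/12)^324 = 84,000/32,900 = 2.55319.
1 + r/12 = 2.55319^(1/324) ≈ 1.002897, so r/12 ≈ 0.00289723.
r ≈ 12·0.00289723 = 3.47667%.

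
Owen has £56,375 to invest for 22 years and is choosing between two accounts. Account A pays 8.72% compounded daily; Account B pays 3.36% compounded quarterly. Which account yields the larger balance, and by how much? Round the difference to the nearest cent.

Account A, by £266,128.89

A: (1 + 0.0872/365)^8030 ≈ 6.8084935189, so 56,375 × 6.8084935189 ≈ 383,828.8221.
B: (1 + 0.0084)^88 ≈ 2.08780366867, so 56,375 × 2.08780366867 ≈ 117,699.9318.
Difference ≈ 266,128.8903 in favor of A.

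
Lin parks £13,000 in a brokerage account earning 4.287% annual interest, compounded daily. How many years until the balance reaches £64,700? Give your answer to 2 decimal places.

(1 + 0.000117452)^(365t) = 64,700/13,000 = 4.9769.
365t·ln(1 + 0.000117452) = ln(4.9769); 365t = 1.6048/0.000117445 ≈ 13664.3509.
t ≈ 37.4366 years.

37.44 years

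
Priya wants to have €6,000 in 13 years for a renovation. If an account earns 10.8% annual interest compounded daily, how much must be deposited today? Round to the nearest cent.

€1,473.98

Periodic rate = 10.8%/365 = 0.00029589; 4745 periods.
P = 6,000/(1 + 0.108/365)^4745 ≈ 6,000/4.070607804 ≈ 1,473.9814.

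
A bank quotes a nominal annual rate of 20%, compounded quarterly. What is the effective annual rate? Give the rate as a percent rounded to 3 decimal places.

One year is 4 periods at 0.05 each: (1 + 0.05)^4 ≈ 1.215506.
EAR = 1.215506 − 1 ≈ 21.55063%.

21.551%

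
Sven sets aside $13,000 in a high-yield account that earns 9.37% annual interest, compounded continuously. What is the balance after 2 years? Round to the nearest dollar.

$15,679

A = P·e^(rt) = 13,000·e^(0.0937·2) = 13,000·e^0.1874.
e^0.1874 ≈ 1.2061096324, so A ≈ 15,679.4252.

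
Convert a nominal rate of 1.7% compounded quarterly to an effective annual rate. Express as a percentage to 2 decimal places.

EAR = (1 + 1.7%/4)^4 − 1 = (1 + 0.00425)^4 − 1.
(1 + 0.00425)^4 ≈ 1.017109, so EAR ≈ 1.71087%.

1.71%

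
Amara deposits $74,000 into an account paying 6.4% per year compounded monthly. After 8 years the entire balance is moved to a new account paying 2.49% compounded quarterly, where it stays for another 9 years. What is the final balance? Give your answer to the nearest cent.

Phase 1: 74,000·(1 + 0.064/12)^96 ≈ 123,310.3804.
Phase 2: 123,310.3804·(1 + 0.006225)^36 ≈ 154,178.3370.

$154,178.34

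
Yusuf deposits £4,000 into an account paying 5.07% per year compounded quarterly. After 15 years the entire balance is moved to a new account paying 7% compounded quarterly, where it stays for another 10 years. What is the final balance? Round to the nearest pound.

After 15 years at 5.07%: 4,000 × 2.1291453907 ≈ 8,516.5816.
Then 10 years at 7%: 8,516.5816 × 2.0015973432 ≈ 17,046.7670.

£17,047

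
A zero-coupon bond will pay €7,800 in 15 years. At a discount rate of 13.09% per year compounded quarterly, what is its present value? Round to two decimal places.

Periodic rate = 13.09%/4 = 0.032725; 60 periods.
P = 7,800/(1 + 0.032725)^60 ≈ 7,800/6.90369232 ≈ 1,129.8302.

€1,129.83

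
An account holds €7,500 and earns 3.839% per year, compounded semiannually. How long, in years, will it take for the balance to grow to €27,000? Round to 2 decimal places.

We need (1 + 0.019195)^(2t) = 3.6, so 2t = ln 3.6 / ln 1.019195 ≈ 67.3711.
t ≈ 67.3711/2 = 33.6856 years.

33.69 years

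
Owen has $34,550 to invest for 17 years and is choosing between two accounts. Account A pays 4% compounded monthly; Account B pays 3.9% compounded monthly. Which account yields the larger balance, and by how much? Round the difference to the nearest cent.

Account A, by $1,144.52

Account A growth factor: (1 + 0.04/12)^204 ≈ 1.9716468912; balance ≈ 68,120.4001.
Account B growth factor: (1 + 0.00325)^204 ≈ 1.9385203069; balance ≈ 66,975.8766.
Account A is larger by 1,144.5235.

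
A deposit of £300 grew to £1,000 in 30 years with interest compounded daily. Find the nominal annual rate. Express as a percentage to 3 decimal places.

The 10950-period growth factor is 1,000/300 = 3.33333.
r/365 = 3.33333^(1/10950) − 1 ≈ 0.000109958, so r ≈ 365·0.000109958 = 4.01346%.

4.013%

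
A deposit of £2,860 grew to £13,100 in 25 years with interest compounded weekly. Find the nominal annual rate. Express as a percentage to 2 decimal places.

The 1300-period growth factor is 13,100/2,860 = 4.58042.
r/52 = 4.58042^(1/1300) − 1 ≈ 0.00117129, so r ≈ 52·0.00117129 = 6.09073%.

6.09%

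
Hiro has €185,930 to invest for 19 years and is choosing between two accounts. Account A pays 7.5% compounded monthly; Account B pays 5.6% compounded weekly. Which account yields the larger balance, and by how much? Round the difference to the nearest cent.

Account A growth factor: (1 + 0.00625)^228 ≈ 4.1394599942; balance ≈ 769,649.7967.
Account B growth factor: (1 + 0.056/52)^988 ≈ 2.89628096443; balance ≈ 538,505.5197.
Account A is larger by 231,144.2770.

Account A, by €231,144.28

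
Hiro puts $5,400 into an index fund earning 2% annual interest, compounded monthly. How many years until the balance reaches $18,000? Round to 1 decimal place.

(1 + 0.00166667)^(12t) = 18,000/5,400 = 3.3333.
12t·ln(1 + 0.00166667) = ln(3.3333); 12t = 1.204/0.00166528 ≈ 722.9855.
t ≈ 60.2488 years.

60.2 years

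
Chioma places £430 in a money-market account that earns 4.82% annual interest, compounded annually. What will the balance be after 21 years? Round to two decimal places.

£1,155.57

Growth factor = (1 + 0.0482)^21 ≈ 2.68736875.
A ≈ 430 × 2.68736875 ≈ 1,155.5686.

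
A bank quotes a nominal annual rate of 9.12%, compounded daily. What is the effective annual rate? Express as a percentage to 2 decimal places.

9.55%

One year is 365 periods at 0.000249863 each: (1 + 0.000249863)^365 ≈ 1.095476.
EAR = 1.095476 − 1 ≈ 9.54756%.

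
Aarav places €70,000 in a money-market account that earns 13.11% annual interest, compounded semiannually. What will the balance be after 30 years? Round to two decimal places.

Growth factor = (1 + 0.06555)^60 ≈ 45.12632896069.
A ≈ 70,000 × 45.12632896069 ≈ 3,158,843.0272.

€3,158,843.03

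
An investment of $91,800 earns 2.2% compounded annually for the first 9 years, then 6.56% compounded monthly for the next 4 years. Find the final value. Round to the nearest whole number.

$145,061

Phase 1: 91,800·(1 + 0.022)^9 ≈ 111,660.8021.
Phase 2: 111,660.8021·(1 + 0.0656/12)^48 ≈ 145,060.5295.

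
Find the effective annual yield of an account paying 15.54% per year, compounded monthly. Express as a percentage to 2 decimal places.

One year is 12 periods at 0.01295 each: (1 + 0.01295)^12 ≈ 1.16696.
EAR = 1.16696 − 1 ≈ 16.69604%.

16.70%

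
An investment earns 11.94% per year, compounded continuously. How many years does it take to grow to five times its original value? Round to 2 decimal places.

13.48 years

e^(0.1194t) = 5, so 0.1194t = ln 5 ≈ 1.6094.
t ≈ 1.6094/0.1194 ≈ 13.4794.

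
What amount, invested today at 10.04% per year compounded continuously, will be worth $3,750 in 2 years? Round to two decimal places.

$3,067.79

P = A·e^(−rt) = 3,750·e^(−0.2008).
e^(−0.2008) ≈ 0.8180760304, so P ≈ 3,067.7851.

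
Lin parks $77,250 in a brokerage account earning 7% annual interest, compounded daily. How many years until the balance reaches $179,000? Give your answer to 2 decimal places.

12.01 years

We need (1 + 0.000191781)^(365t) = 2.3172, so 365t = ln 2.3172 / ln 1.000192 ≈ 4382.1872.
t ≈ 4382.1872/365 = 12.0060 years.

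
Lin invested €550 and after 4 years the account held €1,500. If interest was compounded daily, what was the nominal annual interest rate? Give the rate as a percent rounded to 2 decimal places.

25.09%

The 1460-period growth factor is 1,500/550 = 2.72727.
r/365 = 2.72727^(1/1460) − 1 ≈ 0.000687429, so r ≈ 365·0.000687429 = 25.09117%.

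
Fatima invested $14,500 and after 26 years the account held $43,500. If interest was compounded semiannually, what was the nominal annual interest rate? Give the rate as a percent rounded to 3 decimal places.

4.270%

The 52-period growth factor is 43,500/14,500 = 3.
r/2 = 3^(1/52) − 1 ≈ 0.0213519, so r ≈ 2·0.0213519 = 4.27038%.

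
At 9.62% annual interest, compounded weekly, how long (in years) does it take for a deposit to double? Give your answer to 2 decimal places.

7.21 years

(1 + 0.00185)^(52t) = 2.
52t = ln 2 / ln(1 + 0.00185) ≈ 0.69315/0.00184829 ≈ 375.0206.
t ≈ 7.2119.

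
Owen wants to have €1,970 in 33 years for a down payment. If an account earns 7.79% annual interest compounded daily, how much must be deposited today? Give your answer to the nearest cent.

Growth factor = (1 + 0.0779/365)^12045 ≈ 13.07138792.
P = 1,970/13.07138792 ≈ 150.7109.

€150.71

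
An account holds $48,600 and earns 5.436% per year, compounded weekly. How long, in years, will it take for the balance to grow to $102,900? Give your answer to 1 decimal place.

(1 + 0.00104538)^(52t) = 102,900/48,600 = 2.1173.
52t·ln(1 + 0.00104538) = ln(2.1173); 52t = 0.75013/0.00104484 ≈ 717.9426.
t ≈ 13.8066 years.

13.8 years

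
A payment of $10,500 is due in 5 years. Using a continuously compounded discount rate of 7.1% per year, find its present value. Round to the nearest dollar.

P = A·e^(−rt) = 10,500·e^(−0.355).
e^(−0.355) ≈ 0.70117344321, so P ≈ 7,362.3212.

$7,362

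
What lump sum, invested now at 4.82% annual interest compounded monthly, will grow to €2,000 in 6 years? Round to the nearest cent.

€1,498.59

Growth factor = (1 + 0.0482/12)^72 ≈ 1.334585478.
P = 2,000/1.334585478 ≈ 1,498.5927.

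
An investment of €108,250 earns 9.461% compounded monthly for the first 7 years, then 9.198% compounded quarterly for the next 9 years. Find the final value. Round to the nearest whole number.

After 7 years at 9.461%: 108,250 × 1.93415960231 ≈ 209,372.7770.
Then 9 years at 9.198%: 209,372.7770 × 2.26697326286 ≈ 474,642.4873.

€474,642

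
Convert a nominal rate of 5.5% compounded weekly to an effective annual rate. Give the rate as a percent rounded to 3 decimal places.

EAR = (1 + 5.5%/52)^52 − 1 = (1 + 0.00105769)^52 − 1.
(1 + 0.00105769)^52 ≈ 1.05651, so EAR ≈ 5.65099%.

5.651%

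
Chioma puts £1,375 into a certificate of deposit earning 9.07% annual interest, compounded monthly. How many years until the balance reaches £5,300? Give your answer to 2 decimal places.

We need (1 + 0.00755833)^(12t) = 3.8545, so 12t = ln 3.8545 / ln 1.007558 ≈ 179.1858.
t ≈ 179.1858/12 = 14.9321 years.

14.93 years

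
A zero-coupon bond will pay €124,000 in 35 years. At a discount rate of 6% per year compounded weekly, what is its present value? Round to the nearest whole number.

Periodic rate = 6%/52 = 0.00115385; 1820 periods.
P = 124,000/(1 + 0.06/52)^1820 ≈ 124,000/8.15628986917 ≈ 15,202.9908.

€15,203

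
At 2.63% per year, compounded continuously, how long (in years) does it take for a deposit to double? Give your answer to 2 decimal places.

e^(0.0263t) = 2, so 0.0263t = ln 2 ≈ 0.69315.
t ≈ 0.69315/0.0263 ≈ 26.3554.

26.36 years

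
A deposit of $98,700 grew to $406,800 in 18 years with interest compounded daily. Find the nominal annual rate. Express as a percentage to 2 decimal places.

(1 + r/365)^6570 = 406,800/98,700 = 4.12158.
1 + r/365 = 4.12158^(1/6570) ≈ 1.000216, so r/365 ≈ 0.000215584.
r ≈ 365·0.000215584 = 7.86883%.

7.87%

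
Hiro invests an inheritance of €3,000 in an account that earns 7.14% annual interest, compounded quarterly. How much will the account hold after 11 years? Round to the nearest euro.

Growth factor = (1 + 0.01785)^44 ≈ 2.17814287.
A ≈ 3,000 × 2.17814287 ≈ 6,534.4286.

€6,534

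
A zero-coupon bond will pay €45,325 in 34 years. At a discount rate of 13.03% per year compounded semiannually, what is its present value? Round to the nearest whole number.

€620

Periodic rate = 13.03%/2 = 0.06515; 68 periods.
P = 45,325/(1 + 0.06515)^68 ≈ 45,325/73.102541483 ≈ 620.0195.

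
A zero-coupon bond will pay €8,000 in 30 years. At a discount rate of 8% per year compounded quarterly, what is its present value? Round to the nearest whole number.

Periodic rate = 8%/4 = 0.02; 120 periods.
P = 8,000/(1 + 0.02)^120 ≈ 8,000/10.76516303 ≈ 743.1378.

€743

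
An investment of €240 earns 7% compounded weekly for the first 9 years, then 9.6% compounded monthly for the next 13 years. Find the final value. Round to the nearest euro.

€1,561

After 9 years at 7%: 240 × 1.876815282 ≈ 450.4357.
Then 13 years at 9.6%: 450.4357 × 3.46611533 ≈ 1,561.2620.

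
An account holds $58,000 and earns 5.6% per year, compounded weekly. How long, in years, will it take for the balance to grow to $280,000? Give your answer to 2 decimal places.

28.13 years

(1 + 0.00107692)^(52t) = 280,000/58,000 = 4.8276.
52t·ln(1 + 0.00107692) = ln(4.8276); 52t = 1.5743/0.00107634 ≈ 1462.6803.
t ≈ 28.1285 years.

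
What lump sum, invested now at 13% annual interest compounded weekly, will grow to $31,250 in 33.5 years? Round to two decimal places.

$403.51

Growth factor = (1 + 0.0025)^1742 ≈ 77.444790817.
P = 31,250/77.444790817 ≈ 403.5133.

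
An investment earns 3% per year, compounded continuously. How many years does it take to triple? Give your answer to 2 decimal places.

36.62 years

e^(0.03t) = 3, so 0.03t = ln 3 ≈ 1.0986.
t ≈ 1.0986/0.03 ≈ 36.6204.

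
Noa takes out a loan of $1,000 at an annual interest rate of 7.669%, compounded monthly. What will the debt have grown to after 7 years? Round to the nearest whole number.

Growth factor = (1 + 0.07669/12)^84 ≈ 1.707656356.
A ≈ 1,000 × 1.707656356 ≈ 1,707.6564.

$1,708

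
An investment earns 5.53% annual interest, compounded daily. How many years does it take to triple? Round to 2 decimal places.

19.87 years

(1 + 0.000151507)^(365t) = 3.
365t = ln 3 / ln(1 + 0.000151507) ≈ 1.0986/0.000151495 ≈ 7251.7877.
t ≈ 19.8679.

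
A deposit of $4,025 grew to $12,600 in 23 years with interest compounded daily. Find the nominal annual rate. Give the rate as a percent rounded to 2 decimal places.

4.96%

The 8395-period growth factor is 12,600/4,025 = 3.13043.
r/365 = 3.13043^(1/8395) − 1 ≈ 0.000135944, so r ≈ 365·0.000135944 = 4.96195%.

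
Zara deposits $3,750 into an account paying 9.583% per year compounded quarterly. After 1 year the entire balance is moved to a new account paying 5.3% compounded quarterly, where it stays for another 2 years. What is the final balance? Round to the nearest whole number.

$4,580

Phase 1: 3,750·(1 + 0.0239575)^4 ≈ 4,122.4841.
Phase 2: 4,122.4841·(1 + 0.01325)^8 ≈ 4,580.2786.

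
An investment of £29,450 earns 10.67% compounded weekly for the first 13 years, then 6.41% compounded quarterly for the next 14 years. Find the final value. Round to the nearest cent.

After 13 years at 10.67%: 29,450 × 3.99753864312 ≈ 117,727.5130.
Then 14 years at 6.41%: 117,727.5130 × 2.43582495218 ≈ 286,763.6138.

£286,763.61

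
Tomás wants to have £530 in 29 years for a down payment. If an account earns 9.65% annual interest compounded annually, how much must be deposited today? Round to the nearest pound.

Growth factor = (1 + 0.0965)^29 ≈ 14.4627355.
P = 530/14.4627355 ≈ 36.6459.

£37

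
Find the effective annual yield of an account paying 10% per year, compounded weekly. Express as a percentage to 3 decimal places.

10.506%

One year is 52 periods at 0.00192308 each: (1 + 0.00192308)^52 ≈ 1.105065.
EAR = 1.105065 − 1 ≈ 10.50648%.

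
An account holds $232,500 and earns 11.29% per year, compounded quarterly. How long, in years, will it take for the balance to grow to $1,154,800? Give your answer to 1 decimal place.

14.4 years

(1 + 0.028225)^(4t) = 1,154,800/232,500 = 4.9669.
4t·ln(1 + 0.028225) = ln(4.9669); 4t = 1.6028/0.027834 ≈ 57.5839.
t ≈ 14.3960 years.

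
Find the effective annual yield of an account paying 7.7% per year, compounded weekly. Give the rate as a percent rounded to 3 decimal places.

One year is 52 periods at 0.00148077 each: (1 + 0.00148077)^52 ≈ 1.079981.
EAR = 1.079981 − 1 ≈ 7.99806%.

7.998%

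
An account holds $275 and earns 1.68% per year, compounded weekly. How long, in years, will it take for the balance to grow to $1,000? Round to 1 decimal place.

We need (1 + 0.000323077)^(52t) = 3.6364, so 52t = ln 3.6364 / ln 1.000323 ≈ 3996.5489.
t ≈ 3996.5489/52 = 76.8567 years.

76.9 years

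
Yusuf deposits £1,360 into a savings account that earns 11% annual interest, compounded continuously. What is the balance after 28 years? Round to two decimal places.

A = P·e^(rt) = 1,360·e^(0.11·28) = 1,360·e^3.08.
e^3.08 ≈ 21.758402396, so A ≈ 29,591.4273.

£29,591.43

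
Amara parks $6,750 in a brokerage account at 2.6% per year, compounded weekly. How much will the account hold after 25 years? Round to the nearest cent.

$12,927.80

Periodic rate = 2.6%/52 = 0.0005; periods = 52·25 = 1300.
A = 6,750·(1 + 0.0005)^1300 ≈ 6,750·1.9152296826 ≈ 12,927.8004.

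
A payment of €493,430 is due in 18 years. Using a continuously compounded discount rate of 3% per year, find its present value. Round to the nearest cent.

€287,545.47

P = A·e^(−rt) = 493,430·e^(−0.54).
e^(−0.54) ≈ 0.582748252374, so P ≈ 287,545.4702.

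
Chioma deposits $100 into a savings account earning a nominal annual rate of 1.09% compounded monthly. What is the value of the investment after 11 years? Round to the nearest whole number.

Growth factor = (1 + 0.0109/12)^132 ≈ 1.12732276.
A ≈ 100 × 1.12732276 ≈ 112.7323.

$113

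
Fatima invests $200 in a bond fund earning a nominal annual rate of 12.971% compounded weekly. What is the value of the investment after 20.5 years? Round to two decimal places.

$2,847.11

Periodic rate = 12.971%/52 = 0.00249442; periods = 52·20.5 = 1066.
A = 200·(1 + 0.12971/52)^1066 ≈ 200·14.23557482 ≈ 2,847.1150.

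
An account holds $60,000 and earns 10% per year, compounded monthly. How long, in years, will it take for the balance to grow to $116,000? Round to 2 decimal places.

(1 + 0.00833333)^(12t) = 116,000/60,000 = 1.9333.
12t·ln(1 + 0.00833333) = ln(1.9333); 12t = 0.65925/0.0082988 ≈ 79.4386.
t ≈ 6.6199 years.

6.62 years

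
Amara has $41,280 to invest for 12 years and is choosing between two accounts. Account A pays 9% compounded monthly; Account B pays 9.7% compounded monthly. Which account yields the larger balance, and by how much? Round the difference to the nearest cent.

A: (1 + 0.0075)^144 ≈ 2.93283677364, so 41,280 × 2.93283677364 ≈ 121,067.5020.
B: (1 + 0.097/12)^144 ≈ 3.1877670881, so 41,280 × 3.1877670881 ≈ 131,591.0254.
Difference ≈ 10,523.5234 in favor of B.

Account B, by $10,523.52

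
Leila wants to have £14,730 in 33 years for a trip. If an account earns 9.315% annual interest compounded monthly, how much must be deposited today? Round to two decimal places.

Periodic rate = 9.315%/12 = 0.0077625; 396 periods.
P = 14,730/(1 + 0.0077625)^396 ≈ 14,730/21.371977815 ≈ 689.2203.

£689.22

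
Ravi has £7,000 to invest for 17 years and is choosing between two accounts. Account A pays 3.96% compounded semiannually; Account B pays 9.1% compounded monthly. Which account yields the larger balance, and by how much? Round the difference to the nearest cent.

Account B, by £19,056.62

A: (1 + 0.0198)^34 ≈ 1.9476470593, so 7,000 × 1.9476470593 ≈ 13,633.5294.
B: (1 + 0.091/12)^204 ≈ 4.6700219806, so 7,000 × 4.6700219806 ≈ 32,690.1539.
Difference ≈ 19,056.6244 in favor of B.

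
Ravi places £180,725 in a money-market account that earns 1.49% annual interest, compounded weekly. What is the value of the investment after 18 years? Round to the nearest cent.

Periodic rate = 1.49%/52 = 0.000286538; periods = 52·18 = 936.
A = 180,725·(1 + 0.0149/52)^936 ≈ 180,725·1.30755840154 ≈ 236,308.4921.

£236,308.49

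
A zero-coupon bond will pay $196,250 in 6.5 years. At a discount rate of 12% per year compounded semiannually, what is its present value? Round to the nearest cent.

$92,009.66

Periodic rate = 12%/2 = 0.06; 13 periods.
P = 196,250/(1 + 0.06)^13 ≈ 196,250/2.13292826015 ≈ 92,009.6581.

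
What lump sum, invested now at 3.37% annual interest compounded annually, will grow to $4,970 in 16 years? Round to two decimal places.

Growth factor = (1 + 0.0337)^16 ≈ 1.699465139.
P = 4,970/1.699465139 ≈ 2,924.4495.

$2,924.45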